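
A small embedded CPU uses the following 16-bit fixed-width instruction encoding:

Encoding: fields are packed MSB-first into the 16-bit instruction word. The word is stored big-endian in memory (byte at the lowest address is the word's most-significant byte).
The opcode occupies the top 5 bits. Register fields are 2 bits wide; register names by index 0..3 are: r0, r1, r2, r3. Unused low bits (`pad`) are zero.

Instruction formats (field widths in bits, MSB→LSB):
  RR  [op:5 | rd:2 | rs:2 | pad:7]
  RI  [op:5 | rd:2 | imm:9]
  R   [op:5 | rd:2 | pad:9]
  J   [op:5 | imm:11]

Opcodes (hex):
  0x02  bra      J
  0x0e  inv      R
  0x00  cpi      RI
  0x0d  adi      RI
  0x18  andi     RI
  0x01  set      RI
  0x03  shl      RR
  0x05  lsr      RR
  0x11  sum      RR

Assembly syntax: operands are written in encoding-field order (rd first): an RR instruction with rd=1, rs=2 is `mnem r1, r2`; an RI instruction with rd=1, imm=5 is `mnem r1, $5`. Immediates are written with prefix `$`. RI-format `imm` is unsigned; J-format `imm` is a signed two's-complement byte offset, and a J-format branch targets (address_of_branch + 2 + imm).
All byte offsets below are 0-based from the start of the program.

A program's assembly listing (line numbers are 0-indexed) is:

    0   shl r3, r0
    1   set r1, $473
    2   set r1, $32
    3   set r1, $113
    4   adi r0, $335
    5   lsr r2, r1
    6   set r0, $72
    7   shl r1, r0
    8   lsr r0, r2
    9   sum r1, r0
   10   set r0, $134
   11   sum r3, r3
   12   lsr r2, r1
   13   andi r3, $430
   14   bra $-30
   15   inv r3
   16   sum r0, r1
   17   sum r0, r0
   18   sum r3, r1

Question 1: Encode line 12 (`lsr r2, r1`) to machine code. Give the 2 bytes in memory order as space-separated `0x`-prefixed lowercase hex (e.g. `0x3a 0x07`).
0x2c 0x80

line 12 (lsr): pack op=0x5:5|rd=2:2|rs=1:2|pad=0:7 = 0x2c80; big→ 2c 80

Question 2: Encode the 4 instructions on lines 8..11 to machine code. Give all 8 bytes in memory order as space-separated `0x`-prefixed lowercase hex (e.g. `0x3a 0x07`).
0x29 0x00 0x8a 0x00 0x08 0x86 0x8f 0x80

L8: lsr op=0x5:5|rd=0:2|rs=2:2|pad=0:7 ⇒ 0x2900 ⇒ big 29 00
L9: sum op=0x11:5|rd=1:2|rs=0:2|pad=0:7 ⇒ 0x8a00 ⇒ big 8a 00
L10: set op=0x1:5|rd=0:2|imm=134:9 ⇒ 0x0886 ⇒ big 08 86
L11: sum op=0x11:5|rd=3:2|rs=3:2|pad=0:7 ⇒ 0x8f80 ⇒ big 8f 80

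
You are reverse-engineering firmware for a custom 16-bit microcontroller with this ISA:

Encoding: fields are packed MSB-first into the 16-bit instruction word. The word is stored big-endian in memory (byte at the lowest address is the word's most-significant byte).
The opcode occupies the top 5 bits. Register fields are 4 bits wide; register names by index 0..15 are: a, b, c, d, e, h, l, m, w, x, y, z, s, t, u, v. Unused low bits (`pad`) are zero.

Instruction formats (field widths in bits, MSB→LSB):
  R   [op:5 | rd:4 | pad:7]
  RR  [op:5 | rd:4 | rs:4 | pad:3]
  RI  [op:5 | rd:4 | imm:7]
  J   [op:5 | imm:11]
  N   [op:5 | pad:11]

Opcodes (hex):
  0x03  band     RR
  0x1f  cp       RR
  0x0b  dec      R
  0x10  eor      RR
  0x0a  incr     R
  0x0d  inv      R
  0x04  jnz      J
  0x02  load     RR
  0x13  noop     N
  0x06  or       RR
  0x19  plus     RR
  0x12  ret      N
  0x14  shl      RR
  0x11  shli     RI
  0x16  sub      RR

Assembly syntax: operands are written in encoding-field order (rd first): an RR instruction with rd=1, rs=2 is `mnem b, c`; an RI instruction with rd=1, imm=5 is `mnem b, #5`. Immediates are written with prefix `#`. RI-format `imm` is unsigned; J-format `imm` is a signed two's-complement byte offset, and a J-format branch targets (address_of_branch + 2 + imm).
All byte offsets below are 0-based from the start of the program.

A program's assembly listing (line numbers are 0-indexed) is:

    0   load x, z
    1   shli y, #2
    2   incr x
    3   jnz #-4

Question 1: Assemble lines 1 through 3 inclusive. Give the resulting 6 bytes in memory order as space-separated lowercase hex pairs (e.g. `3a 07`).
1. shli fields op=0x11:5|rd=10:4|imm=2:7 → word 8d02h → 8d 02
2. incr fields op=0xa:5|rd=9:4|pad=0:7 → word 5480h → 54 80
3. jnz fields op=0x4:5|imm=-4:11 → word 27fch → 27 fc

8d 02 54 80 27 fc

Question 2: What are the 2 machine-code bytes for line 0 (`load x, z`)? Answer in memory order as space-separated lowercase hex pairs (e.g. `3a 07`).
14 d8

line 0 (load): pack op=0x2:5|rd=9:4|rs=11:4|pad=0:3 = 0x14d8; big→ 14 d8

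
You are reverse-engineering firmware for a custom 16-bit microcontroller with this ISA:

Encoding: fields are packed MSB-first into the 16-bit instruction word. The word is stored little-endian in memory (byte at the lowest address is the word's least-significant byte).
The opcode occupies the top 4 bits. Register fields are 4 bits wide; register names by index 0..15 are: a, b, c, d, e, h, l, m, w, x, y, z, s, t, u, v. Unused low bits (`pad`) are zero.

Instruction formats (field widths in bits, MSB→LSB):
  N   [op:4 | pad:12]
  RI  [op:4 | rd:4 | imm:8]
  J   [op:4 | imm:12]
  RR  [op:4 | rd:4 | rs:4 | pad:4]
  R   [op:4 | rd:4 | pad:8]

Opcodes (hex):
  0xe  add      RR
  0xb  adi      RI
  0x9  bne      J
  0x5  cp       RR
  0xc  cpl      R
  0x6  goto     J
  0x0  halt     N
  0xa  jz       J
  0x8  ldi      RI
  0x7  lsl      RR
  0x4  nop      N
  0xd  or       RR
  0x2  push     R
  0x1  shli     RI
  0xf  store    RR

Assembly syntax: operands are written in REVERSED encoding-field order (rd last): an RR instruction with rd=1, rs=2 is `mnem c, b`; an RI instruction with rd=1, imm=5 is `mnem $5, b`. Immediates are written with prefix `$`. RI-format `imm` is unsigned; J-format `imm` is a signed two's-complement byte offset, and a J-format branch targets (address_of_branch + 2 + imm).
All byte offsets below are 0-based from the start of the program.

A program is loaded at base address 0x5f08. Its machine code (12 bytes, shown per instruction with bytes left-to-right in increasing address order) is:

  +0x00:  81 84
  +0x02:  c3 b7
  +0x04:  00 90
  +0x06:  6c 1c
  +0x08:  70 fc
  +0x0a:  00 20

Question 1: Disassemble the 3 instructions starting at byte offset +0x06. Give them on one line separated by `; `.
[06] 6c 1c → 0x1c6c
  opcode bits[15:12]=0x1: shli/RI
  rd@[11:8]=0xc ⇒ s
  imm@[7:0]=0x6c ⇒ $108
[08] 70 fc → 0xfc70
  opcode bits[15:12]=0xf: store/RR
  rd@[11:8]=0xc ⇒ s
  rs@[7:4]=0x7 ⇒ m
[0a] 00 20 → 0x2000
  opcode bits[15:12]=0x2: push/R
  rd@[11:8]=0x0 ⇒ a

shli $108, s; store m, s; push a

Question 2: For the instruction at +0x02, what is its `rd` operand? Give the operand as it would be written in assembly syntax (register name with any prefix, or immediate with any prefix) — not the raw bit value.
@+02  little-endian(c3 b7) = 0xb7c3
  op=0xb7c3>>12=0xb ⇒ adi (RI)
  rd@[11:8]=0x7 ⇒ m
  imm@[7:0]=0xc3 ⇒ $195

m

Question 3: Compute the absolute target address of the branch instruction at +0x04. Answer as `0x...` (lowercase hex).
0x5f0e

@+04  little-endian(00 90) = 0x9000
  opcode bits[15:12]=0x9: bne/J
  imm@[11:0]=0x0 ⇒ $0
  target = base 0x5f08 + off 0x04 + 2 + imm 0 = 0x5f0e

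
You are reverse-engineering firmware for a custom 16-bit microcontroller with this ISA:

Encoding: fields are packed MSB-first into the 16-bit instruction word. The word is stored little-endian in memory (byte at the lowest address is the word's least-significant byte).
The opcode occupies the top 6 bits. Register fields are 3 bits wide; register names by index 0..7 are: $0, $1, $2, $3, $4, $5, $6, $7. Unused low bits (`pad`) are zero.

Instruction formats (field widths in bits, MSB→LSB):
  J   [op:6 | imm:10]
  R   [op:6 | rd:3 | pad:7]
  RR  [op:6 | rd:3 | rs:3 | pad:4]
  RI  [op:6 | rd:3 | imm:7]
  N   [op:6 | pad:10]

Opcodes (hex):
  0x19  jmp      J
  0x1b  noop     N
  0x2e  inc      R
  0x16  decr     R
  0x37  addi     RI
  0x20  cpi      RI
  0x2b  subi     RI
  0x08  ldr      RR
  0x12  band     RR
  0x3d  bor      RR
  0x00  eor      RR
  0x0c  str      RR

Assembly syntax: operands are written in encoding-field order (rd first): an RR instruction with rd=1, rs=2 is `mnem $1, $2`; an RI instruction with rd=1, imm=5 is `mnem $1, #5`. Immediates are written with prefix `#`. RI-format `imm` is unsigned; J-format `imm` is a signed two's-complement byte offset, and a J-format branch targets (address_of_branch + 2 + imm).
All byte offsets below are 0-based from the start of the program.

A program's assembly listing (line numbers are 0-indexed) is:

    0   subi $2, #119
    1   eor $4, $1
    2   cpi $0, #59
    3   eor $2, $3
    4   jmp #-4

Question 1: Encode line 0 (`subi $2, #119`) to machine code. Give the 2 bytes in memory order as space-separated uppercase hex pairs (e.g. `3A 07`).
77 AD

0. subi fields op=0x2b:6|rd=2:3|imm=119:7 → word ad77h → 77 ad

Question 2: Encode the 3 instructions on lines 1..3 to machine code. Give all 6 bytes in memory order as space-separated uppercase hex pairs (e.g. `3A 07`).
10 02 3B 80 30 01

1. eor fields op=0x0:6|rd=4:3|rs=1:3|pad=0:4 → word 0210h → 10 02
2. cpi fields op=0x20:6|rd=0:3|imm=59:7 → word 803bh → 3b 80
3. eor fields op=0x0:6|rd=2:3|rs=3:3|pad=0:4 → word 0130h → 30 01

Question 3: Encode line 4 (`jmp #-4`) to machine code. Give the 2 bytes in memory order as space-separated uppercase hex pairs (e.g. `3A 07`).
FC 67

4. jmp fields op=0x19:6|imm=-4:10 → word 67fch → fc 67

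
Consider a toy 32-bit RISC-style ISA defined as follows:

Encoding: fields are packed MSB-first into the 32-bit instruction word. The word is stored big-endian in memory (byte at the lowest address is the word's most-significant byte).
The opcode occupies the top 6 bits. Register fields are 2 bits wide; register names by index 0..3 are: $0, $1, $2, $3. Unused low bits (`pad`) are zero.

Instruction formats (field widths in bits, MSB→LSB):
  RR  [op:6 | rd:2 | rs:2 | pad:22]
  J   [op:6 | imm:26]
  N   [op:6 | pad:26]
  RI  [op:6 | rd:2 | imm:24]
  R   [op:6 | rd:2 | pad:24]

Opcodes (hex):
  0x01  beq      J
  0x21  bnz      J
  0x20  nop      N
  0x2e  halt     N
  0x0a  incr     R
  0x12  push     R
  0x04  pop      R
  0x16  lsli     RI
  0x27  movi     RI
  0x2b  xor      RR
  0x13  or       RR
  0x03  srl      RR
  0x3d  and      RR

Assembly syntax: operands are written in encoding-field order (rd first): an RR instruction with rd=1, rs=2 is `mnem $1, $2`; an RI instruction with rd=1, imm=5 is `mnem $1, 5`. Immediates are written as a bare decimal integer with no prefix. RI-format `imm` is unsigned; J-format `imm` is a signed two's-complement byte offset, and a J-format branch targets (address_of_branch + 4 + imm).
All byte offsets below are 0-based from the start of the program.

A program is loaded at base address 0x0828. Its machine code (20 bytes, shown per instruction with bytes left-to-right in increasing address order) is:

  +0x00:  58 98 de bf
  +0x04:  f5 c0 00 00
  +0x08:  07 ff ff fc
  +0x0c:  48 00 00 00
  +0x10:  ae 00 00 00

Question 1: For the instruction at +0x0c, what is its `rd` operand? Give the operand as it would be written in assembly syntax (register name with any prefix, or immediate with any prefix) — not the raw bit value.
off 0x0c: read 48 00 00 00 as big → 0x48000000
  opcode bits[31:26]=0x12: push/R
  [25:24] rd=0 = $0

$0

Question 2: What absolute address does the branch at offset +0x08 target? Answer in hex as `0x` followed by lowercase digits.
0x0830

+0x08: 07 ff ff fc ⇒ word 0x07fffffc (big)
  top 6b → 0x1 → beq [J]
  imm: (w>>0)&0x3ffffff=0x3fffffc (s26→-4) → -4
  target = base 0x0828 + off 0x08 + 4 + imm -4 = 0x0830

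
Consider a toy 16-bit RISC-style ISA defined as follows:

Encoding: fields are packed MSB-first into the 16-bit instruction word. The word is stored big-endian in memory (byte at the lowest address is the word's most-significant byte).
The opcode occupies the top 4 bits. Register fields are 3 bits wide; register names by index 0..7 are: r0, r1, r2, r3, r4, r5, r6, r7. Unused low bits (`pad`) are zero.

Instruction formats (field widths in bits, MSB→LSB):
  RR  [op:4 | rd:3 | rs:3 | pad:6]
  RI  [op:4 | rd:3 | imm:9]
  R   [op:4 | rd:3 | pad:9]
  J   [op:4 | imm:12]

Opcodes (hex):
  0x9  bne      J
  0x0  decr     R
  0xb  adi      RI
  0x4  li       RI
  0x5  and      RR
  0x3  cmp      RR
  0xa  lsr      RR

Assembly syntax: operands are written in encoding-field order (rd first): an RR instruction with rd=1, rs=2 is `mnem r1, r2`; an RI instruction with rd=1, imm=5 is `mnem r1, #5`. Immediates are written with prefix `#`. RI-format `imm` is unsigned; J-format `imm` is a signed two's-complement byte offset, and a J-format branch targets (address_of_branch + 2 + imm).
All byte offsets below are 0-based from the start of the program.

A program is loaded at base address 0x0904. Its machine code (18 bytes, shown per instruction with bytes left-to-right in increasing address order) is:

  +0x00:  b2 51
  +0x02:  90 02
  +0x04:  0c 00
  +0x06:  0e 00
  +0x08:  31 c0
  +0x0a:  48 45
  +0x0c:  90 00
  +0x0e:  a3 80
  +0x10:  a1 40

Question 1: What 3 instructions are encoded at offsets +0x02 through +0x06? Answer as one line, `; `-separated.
[02] 90 02 → 0x9002
  opcode bits[15:12]=0x9: bne/J
  imm: (w>>0)&0xfff=0x2 → #2
[04] 0c 00 → 0x0c00
  opcode bits[15:12]=0x0: decr/R
  rd: (w>>9)&0x7=0x6 → r6
[06] 0e 00 → 0x0e00
  opcode bits[15:12]=0x0: decr/R
  rd: (w>>9)&0x7=0x7 → r7

bne #2; decr r6; decr r7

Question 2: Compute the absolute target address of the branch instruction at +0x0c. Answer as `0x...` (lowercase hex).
off 0x0c: read 90 00 as big → 0x9000
  opcode bits[15:12]=0x9: bne/J
  imm@[11:0]=0x0 ⇒ #0
  target = base 0x0904 + off 0x0c + 2 + imm 0 = 0x0912

0x0912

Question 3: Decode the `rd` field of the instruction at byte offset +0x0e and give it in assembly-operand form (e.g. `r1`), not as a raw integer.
[0e] a3 80 → 0xa380
  top 4b → 0xa → lsr [RR]
  [11:9] rd=1 = r1
  [8:6] rs=6 = r6

r1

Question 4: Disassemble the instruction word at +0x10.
[10] a1 40 → 0xa140
  top 4b → 0xa → lsr [RR]
  [11:9] rd=0 = r0
  [8:6] rs=5 = r5

lsr r0, r5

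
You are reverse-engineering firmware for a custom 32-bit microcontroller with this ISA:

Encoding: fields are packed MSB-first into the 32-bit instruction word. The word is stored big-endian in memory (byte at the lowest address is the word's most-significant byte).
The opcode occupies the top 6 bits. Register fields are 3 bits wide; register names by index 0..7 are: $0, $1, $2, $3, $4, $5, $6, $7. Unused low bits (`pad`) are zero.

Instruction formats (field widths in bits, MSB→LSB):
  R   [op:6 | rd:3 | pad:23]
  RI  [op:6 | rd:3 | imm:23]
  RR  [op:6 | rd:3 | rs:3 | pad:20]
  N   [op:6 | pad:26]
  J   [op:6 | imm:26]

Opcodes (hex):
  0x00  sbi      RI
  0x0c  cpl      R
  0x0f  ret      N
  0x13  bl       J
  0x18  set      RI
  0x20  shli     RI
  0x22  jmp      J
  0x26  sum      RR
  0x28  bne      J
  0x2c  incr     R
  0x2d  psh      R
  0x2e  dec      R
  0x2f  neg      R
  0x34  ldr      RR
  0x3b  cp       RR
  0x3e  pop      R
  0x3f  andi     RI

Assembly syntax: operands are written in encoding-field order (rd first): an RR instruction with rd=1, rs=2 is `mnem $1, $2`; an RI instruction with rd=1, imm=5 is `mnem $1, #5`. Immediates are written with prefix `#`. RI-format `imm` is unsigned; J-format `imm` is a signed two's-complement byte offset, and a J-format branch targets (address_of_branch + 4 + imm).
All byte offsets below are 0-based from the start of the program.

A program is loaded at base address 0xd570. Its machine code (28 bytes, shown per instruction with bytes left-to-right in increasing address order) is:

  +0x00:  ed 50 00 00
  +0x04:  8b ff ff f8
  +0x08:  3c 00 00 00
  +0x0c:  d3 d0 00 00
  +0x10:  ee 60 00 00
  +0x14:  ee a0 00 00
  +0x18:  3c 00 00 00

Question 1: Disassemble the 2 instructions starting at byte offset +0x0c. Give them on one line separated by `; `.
ldr $7, $5; cp $4, $6

+0x0c: d3 d0 00 00 ⇒ word 0xd3d00000 (big)
  top 6b → 0x34 → ldr [RR]
  [25:23] rd=7 = $7
  [22:20] rs=5 = $5
+0x10: ee 60 00 00 ⇒ word 0xee600000 (big)
  top 6b → 0x3b → cp [RR]
  [25:23] rd=4 = $4
  [22:20] rs=6 = $6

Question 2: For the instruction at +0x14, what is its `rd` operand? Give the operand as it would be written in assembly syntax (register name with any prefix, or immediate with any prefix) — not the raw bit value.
$5

[14] ee a0 00 00 → 0xeea00000
  opcode bits[31:26]=0x3b: cp/RR
  rd: (w>>23)&0x7=0x5 → $5
  rs: (w>>20)&0x7=0x2 → $2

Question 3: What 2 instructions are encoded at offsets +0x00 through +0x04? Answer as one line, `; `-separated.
cp $2, $5; jmp #-8

[00] ed 50 00 00 → 0xed500000
  op=0xed500000>>26=0x3b ⇒ cp (RR)
  rd: (w>>23)&0x7=0x2 → $2
  rs: (w>>20)&0x7=0x5 → $5
[04] 8b ff ff f8 → 0x8bfffff8
  op=0x8bfffff8>>26=0x22 ⇒ jmp (J)
  imm: (w>>0)&0x3ffffff=0x3fffff8 (s26→-8) → #-8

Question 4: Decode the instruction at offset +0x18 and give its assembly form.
+0x18: 3c 00 00 00 ⇒ word 0x3c000000 (big)
  top 6b → 0xf → ret [N]

ret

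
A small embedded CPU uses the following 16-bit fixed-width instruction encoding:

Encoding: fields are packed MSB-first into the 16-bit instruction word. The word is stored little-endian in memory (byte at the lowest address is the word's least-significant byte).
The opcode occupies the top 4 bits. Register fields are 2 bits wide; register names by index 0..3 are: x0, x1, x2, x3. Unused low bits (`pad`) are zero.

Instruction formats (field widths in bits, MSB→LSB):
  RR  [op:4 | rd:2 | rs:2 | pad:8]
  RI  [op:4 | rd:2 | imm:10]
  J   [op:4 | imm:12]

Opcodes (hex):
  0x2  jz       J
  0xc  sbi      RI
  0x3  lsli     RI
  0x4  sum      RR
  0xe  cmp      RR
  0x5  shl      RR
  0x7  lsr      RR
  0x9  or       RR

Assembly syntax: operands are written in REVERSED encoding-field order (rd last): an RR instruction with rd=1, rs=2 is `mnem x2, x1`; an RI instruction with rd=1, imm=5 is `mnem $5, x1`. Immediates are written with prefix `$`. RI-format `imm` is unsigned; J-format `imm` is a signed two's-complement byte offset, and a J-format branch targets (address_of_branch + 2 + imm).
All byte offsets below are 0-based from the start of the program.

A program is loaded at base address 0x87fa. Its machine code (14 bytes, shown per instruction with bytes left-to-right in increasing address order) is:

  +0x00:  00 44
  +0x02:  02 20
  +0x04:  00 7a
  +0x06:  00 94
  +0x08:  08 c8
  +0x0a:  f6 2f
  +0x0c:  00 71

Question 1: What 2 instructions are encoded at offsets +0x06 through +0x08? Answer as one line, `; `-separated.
or x0, x1; sbi $8, x2

@+06  little-endian(00 94) = 0x9400
  opcode bits[15:12]=0x9: or/RR
  rd: (w>>10)&0x3=0x1 → x1
  rs: (w>>8)&0x3=0x0 → x0
@+08  little-endian(08 c8) = 0xc808
  opcode bits[15:12]=0xc: sbi/RI
  rd: (w>>10)&0x3=0x2 → x2
  imm: (w>>0)&0x3ff=0x8 → $8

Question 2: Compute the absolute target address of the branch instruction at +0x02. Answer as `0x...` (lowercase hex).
0x8800

off 0x02: read 02 20 as little → 0x2002
  top 4b → 0x2 → jz [J]
  [11:0] imm=2 = $2
  target = base 0x87fa + off 0x02 + 2 + imm 2 = 0x8800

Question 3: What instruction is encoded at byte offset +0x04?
+0x04: 00 7a ⇒ word 0x7a00 (little)
  op=0x7a00>>12=0x7 ⇒ lsr (RR)
  rd: (w>>10)&0x3=0x2 → x2
  rs: (w>>8)&0x3=0x2 → x2

lsr x2, x2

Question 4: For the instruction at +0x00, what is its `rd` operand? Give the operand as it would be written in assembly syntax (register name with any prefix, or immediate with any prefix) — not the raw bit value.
x1

[00] 00 44 → 0x4400
  opcode bits[15:12]=0x4: sum/RR
  rd@[11:10]=0x1 ⇒ x1
  rs@[9:8]=0x0 ⇒ x0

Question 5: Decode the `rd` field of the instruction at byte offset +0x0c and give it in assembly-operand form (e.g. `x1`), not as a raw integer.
x0

[0c] 00 71 → 0x7100
  opcode bits[15:12]=0x7: lsr/RR
  rd: (w>>10)&0x3=0x0 → x0
  rs: (w>>8)&0x3=0x1 → x1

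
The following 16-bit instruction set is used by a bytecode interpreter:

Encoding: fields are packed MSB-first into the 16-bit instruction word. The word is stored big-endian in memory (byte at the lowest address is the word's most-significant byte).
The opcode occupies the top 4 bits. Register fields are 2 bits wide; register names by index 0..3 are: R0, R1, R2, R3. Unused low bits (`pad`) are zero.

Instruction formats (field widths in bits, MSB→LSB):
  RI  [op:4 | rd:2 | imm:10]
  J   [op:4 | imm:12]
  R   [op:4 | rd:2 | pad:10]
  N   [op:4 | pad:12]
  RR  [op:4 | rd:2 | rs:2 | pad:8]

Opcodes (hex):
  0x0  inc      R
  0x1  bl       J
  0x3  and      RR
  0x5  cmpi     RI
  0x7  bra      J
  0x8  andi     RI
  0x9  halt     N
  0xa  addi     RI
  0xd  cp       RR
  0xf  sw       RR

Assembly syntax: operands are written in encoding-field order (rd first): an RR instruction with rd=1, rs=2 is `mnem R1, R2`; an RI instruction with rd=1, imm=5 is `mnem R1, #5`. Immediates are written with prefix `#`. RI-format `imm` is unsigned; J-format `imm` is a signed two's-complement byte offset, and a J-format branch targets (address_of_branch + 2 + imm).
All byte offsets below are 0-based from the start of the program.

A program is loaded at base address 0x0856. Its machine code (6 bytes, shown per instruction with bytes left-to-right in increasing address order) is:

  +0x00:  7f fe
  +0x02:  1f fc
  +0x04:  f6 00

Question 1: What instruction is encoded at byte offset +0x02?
bl #-4

@+02  big-endian(1f fc) = 0x1ffc
  opcode bits[15:12]=0x1: bl/J
  [11:0] imm=4092 (s12→-4) = #-4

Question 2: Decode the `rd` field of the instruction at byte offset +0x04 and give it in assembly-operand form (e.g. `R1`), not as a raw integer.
R1

+0x04: f6 00 ⇒ word 0xf600 (big)
  op=0xf600>>12=0xf ⇒ sw (RR)
  rd@[11:10]=0x1 ⇒ R1
  rs@[9:8]=0x2 ⇒ R2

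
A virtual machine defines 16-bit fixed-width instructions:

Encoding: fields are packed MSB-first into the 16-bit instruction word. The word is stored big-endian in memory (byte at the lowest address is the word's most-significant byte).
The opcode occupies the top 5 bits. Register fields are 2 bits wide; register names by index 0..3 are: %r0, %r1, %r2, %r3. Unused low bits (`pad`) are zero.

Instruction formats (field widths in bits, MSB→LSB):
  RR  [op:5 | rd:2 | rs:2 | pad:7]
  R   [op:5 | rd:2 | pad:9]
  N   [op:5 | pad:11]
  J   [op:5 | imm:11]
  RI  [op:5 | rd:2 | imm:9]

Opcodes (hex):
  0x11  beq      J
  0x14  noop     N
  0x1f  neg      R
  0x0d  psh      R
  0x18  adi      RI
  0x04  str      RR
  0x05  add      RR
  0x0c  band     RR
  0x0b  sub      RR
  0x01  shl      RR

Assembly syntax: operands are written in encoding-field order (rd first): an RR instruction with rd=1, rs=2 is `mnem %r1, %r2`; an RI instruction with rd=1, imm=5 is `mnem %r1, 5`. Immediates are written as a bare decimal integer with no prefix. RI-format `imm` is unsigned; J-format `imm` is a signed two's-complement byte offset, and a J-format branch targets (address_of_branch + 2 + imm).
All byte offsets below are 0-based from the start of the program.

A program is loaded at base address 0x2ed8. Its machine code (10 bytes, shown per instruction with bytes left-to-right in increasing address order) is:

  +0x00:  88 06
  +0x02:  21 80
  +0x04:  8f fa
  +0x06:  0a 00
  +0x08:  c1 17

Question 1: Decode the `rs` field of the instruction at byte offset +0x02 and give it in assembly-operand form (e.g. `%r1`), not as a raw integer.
+0x02: 21 80 ⇒ word 0x2180 (big)
  opcode bits[15:11]=0x4: str/RR
  rd@[10:9]=0x0 ⇒ %r0
  rs@[8:7]=0x3 ⇒ %r3

%r3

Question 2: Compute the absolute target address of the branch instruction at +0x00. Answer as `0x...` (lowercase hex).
0x2ee0

@+00  big-endian(88 06) = 0x8806
  op=0x8806>>11=0x11 ⇒ beq (J)
  [10:0] imm=6 = 6
  target = base 0x2ed8 + off 0x00 + 2 + imm 6 = 0x2ee0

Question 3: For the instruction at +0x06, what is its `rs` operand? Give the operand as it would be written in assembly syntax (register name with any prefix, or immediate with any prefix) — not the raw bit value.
@+06  big-endian(0a 00) = 0x0a00
  opcode bits[15:11]=0x1: shl/RR
  rd@[10:9]=0x1 ⇒ %r1
  rs@[8:7]=0x0 ⇒ %r0

%r0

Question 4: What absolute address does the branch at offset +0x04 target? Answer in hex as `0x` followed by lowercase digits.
off 0x04: read 8f fa as big → 0x8ffa
  opcode bits[15:11]=0x11: beq/J
  imm: (w>>0)&0x7ff=0x7fa (s11→-6) → -6
  target = base 0x2ed8 + off 0x04 + 2 + imm -6 = 0x2ed8

0x2ed8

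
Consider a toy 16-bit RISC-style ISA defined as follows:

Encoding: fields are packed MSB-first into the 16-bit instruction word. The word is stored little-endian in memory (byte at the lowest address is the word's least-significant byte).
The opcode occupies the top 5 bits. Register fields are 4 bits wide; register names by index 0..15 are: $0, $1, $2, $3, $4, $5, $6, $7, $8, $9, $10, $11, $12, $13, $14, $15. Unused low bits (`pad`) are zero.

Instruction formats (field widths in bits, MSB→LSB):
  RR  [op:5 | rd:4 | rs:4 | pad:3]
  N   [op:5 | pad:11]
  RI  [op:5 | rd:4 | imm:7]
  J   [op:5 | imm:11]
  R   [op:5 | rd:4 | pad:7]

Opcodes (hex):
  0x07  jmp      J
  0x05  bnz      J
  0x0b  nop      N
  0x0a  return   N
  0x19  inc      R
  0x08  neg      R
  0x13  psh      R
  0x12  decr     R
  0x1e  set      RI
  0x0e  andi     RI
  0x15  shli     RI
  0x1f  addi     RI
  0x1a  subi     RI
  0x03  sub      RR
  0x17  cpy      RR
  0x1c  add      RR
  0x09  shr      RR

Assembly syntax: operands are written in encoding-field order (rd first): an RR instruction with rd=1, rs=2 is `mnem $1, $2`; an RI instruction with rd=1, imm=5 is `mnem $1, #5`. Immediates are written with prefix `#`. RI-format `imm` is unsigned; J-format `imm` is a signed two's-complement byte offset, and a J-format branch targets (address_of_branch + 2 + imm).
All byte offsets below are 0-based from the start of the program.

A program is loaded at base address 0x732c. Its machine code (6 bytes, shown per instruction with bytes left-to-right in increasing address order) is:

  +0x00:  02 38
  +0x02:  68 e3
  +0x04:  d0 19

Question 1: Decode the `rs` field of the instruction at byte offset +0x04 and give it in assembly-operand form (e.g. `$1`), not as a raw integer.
@+04  little-endian(d0 19) = 0x19d0
  top 5b → 0x3 → sub [RR]
  rd@[10:7]=0x3 ⇒ $3
  rs@[6:3]=0xa ⇒ $10

$10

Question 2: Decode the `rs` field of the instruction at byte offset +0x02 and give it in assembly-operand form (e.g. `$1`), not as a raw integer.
$13

off 0x02: read 68 e3 as little → 0xe368
  op=0xe368>>11=0x1c ⇒ add (RR)
  [10:7] rd=6 = $6
  [6:3] rs=13 = $13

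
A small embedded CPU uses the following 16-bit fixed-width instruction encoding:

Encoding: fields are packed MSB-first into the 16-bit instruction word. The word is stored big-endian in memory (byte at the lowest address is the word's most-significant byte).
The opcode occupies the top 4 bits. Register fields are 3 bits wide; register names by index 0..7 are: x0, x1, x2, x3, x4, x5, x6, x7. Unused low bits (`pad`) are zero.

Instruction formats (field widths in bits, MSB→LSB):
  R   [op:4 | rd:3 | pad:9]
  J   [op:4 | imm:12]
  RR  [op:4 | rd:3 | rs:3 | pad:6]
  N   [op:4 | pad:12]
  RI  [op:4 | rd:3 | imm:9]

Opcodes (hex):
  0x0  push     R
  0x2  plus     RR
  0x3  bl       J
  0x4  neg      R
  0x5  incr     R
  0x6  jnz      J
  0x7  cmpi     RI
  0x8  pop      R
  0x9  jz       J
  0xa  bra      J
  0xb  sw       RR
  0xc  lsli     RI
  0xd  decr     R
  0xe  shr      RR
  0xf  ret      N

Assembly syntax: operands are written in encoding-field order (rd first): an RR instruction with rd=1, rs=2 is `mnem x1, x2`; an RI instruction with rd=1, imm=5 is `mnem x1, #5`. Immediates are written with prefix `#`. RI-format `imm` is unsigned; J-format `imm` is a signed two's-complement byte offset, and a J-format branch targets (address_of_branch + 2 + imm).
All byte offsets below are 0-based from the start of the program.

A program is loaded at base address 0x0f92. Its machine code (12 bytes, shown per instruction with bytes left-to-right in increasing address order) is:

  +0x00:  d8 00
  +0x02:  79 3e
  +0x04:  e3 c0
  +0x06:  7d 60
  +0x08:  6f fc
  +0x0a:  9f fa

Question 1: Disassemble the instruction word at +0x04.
off 0x04: read e3 c0 as big → 0xe3c0
  opcode bits[15:12]=0xe: shr/RR
  [11:9] rd=1 = x1
  [8:6] rs=7 = x7

shr x1, x7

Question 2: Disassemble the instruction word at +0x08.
off 0x08: read 6f fc as big → 0x6ffc
  op=0x6ffc>>12=0x6 ⇒ jnz (J)
  imm: (w>>0)&0xfff=0xffc (s12→-4) → #-4

jnz #-4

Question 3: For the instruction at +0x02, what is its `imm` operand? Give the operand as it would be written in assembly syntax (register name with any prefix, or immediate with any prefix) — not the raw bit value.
#318

+0x02: 79 3e ⇒ word 0x793e (big)
  top 4b → 0x7 → cmpi [RI]
  rd@[11:9]=0x4 ⇒ x4
  imm@[8:0]=0x13e ⇒ #318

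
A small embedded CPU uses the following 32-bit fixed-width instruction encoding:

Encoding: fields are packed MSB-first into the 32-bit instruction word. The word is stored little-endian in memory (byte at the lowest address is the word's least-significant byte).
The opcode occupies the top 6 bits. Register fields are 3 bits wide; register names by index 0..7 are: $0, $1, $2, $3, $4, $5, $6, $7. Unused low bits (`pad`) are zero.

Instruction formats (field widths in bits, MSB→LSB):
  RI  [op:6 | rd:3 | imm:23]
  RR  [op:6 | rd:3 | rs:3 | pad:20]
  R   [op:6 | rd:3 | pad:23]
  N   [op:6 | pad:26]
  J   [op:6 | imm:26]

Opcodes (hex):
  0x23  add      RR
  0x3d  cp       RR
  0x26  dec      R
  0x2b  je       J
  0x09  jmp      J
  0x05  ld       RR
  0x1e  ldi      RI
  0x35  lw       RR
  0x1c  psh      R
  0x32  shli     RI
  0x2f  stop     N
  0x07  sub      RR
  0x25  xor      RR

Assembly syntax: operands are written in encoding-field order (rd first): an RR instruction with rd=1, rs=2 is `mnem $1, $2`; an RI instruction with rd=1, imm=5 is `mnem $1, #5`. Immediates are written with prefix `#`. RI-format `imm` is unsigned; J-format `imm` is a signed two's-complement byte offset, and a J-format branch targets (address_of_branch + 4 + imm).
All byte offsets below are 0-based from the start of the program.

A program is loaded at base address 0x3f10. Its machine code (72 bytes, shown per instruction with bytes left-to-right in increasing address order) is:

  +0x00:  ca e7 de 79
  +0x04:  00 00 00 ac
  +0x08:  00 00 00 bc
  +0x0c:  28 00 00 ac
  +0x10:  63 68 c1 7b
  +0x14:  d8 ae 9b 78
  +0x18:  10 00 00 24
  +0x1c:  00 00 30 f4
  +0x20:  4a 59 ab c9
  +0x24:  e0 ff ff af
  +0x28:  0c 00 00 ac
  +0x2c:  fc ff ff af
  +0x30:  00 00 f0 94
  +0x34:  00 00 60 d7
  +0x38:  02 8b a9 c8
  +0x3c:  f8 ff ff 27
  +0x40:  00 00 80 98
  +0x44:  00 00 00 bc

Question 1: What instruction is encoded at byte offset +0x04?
je #0

@+04  little-endian(00 00 00 ac) = 0xac000000
  op=0xac000000>>26=0x2b ⇒ je (J)
  imm: (w>>0)&0x3ffffff=0x0 → #0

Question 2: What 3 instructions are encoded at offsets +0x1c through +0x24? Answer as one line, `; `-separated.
cp $0, $3; shli $3, #2840906; je #-32

@+1c  little-endian(00 00 30 f4) = 0xf4300000
  op=0xf4300000>>26=0x3d ⇒ cp (RR)
  rd@[25:23]=0x0 ⇒ $0
  rs@[22:20]=0x3 ⇒ $3
@+20  little-endian(4a 59 ab c9) = 0xc9ab594a
  op=0xc9ab594a>>26=0x32 ⇒ shli (RI)
  rd@[25:23]=0x3 ⇒ $3
  imm@[22:0]=0x2b594a ⇒ #2840906
@+24  little-endian(e0 ff ff af) = 0xafffffe0
  op=0xafffffe0>>26=0x2b ⇒ je (J)
  imm@[25:0]=0x3ffffe0 (s26→-32) ⇒ #-32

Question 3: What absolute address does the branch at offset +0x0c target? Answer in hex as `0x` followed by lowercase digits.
+0x0c: 28 00 00 ac ⇒ word 0xac000028 (little)
  top 6b → 0x2b → je [J]
  [25:0] imm=40 = #40
  target = base 0x3f10 + off 0x0c + 4 + imm 40 = 0x3f48

0x3f48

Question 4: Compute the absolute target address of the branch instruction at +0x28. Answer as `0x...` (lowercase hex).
0x3f48

@+28  little-endian(0c 00 00 ac) = 0xac00000c
  opcode bits[31:26]=0x2b: je/J
  imm: (w>>0)&0x3ffffff=0xc → #12
  target = base 0x3f10 + off 0x28 + 4 + imm 12 = 0x3f48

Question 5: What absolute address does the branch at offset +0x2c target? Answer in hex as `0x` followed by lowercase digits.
+0x2c: fc ff ff af ⇒ word 0xaffffffc (little)
  opcode bits[31:26]=0x2b: je/J
  imm: (w>>0)&0x3ffffff=0x3fffffc (s26→-4) → #-4
  target = base 0x3f10 + off 0x2c + 4 + imm -4 = 0x3f3c

0x3f3c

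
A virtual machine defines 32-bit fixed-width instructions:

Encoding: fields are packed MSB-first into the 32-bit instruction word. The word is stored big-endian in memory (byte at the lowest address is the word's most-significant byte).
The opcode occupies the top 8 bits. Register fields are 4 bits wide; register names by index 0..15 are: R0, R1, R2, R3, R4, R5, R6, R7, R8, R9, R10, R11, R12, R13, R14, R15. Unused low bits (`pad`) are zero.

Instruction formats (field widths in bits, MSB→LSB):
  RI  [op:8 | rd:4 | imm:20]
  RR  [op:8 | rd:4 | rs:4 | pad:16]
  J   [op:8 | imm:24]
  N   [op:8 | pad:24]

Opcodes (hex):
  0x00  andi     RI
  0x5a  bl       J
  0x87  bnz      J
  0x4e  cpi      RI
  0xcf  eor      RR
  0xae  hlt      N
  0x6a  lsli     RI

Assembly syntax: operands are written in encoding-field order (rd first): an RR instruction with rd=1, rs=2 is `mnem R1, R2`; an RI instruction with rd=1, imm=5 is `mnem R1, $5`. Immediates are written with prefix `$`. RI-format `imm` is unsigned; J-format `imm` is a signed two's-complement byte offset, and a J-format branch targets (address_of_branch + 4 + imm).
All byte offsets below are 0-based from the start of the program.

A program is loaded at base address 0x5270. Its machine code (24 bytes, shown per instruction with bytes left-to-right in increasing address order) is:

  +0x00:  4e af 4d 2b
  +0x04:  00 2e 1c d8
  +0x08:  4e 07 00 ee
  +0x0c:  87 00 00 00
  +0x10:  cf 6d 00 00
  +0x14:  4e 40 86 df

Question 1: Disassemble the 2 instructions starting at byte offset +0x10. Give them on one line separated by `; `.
eor R6, R13; cpi R4, $34527

[10] cf 6d 00 00 → 0xcf6d0000
  op=0xcf6d0000>>24=0xcf ⇒ eor (RR)
  rd@[23:20]=0x6 ⇒ R6
  rs@[19:16]=0xd ⇒ R13
[14] 4e 40 86 df → 0x4e4086df
  op=0x4e4086df>>24=0x4e ⇒ cpi (RI)
  rd@[23:20]=0x4 ⇒ R4
  imm@[19:0]=0x86df ⇒ $34527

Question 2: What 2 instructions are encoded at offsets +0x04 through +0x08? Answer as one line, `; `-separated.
+0x04: 00 2e 1c d8 ⇒ word 0x002e1cd8 (big)
  op=0x002e1cd8>>24=0x0 ⇒ andi (RI)
  rd@[23:20]=0x2 ⇒ R2
  imm@[19:0]=0xe1cd8 ⇒ $924888
+0x08: 4e 07 00 ee ⇒ word 0x4e0700ee (big)
  op=0x4e0700ee>>24=0x4e ⇒ cpi (RI)
  rd@[23:20]=0x0 ⇒ R0
  imm@[19:0]=0x700ee ⇒ $458990

andi R2, $924888; cpi R0, $458990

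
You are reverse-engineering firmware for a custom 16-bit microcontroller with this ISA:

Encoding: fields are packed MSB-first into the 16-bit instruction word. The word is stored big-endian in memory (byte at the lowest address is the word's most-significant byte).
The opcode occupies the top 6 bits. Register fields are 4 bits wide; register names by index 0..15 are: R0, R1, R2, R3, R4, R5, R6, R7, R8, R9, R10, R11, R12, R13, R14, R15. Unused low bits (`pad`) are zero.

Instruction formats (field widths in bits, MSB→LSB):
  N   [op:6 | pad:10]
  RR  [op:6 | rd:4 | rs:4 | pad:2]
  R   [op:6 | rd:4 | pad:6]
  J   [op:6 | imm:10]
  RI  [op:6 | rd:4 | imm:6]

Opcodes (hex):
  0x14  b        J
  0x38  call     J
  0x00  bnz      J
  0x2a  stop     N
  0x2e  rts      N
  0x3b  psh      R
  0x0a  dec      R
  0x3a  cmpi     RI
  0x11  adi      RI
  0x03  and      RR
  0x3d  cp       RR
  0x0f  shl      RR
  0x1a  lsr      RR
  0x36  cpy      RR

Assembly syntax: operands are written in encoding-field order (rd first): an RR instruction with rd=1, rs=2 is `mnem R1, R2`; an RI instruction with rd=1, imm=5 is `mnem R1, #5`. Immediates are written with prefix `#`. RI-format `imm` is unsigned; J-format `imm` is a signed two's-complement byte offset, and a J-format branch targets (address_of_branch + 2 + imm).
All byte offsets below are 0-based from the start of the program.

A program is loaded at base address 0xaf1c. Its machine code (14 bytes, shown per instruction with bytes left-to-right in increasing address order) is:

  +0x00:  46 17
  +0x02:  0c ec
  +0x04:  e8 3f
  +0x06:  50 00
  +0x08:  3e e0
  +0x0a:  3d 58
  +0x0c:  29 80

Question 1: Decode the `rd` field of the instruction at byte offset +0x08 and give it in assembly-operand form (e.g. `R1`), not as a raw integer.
@+08  big-endian(3e e0) = 0x3ee0
  top 6b → 0xf → shl [RR]
  [9:6] rd=11 = R11
  [5:2] rs=8 = R8

R11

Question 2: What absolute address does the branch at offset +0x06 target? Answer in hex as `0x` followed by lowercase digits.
off 0x06: read 50 00 as big → 0x5000
  op=0x5000>>10=0x14 ⇒ b (J)
  imm@[9:0]=0x0 ⇒ #0
  target = base 0xaf1c + off 0x06 + 2 + imm 0 = 0xaf24

0xaf24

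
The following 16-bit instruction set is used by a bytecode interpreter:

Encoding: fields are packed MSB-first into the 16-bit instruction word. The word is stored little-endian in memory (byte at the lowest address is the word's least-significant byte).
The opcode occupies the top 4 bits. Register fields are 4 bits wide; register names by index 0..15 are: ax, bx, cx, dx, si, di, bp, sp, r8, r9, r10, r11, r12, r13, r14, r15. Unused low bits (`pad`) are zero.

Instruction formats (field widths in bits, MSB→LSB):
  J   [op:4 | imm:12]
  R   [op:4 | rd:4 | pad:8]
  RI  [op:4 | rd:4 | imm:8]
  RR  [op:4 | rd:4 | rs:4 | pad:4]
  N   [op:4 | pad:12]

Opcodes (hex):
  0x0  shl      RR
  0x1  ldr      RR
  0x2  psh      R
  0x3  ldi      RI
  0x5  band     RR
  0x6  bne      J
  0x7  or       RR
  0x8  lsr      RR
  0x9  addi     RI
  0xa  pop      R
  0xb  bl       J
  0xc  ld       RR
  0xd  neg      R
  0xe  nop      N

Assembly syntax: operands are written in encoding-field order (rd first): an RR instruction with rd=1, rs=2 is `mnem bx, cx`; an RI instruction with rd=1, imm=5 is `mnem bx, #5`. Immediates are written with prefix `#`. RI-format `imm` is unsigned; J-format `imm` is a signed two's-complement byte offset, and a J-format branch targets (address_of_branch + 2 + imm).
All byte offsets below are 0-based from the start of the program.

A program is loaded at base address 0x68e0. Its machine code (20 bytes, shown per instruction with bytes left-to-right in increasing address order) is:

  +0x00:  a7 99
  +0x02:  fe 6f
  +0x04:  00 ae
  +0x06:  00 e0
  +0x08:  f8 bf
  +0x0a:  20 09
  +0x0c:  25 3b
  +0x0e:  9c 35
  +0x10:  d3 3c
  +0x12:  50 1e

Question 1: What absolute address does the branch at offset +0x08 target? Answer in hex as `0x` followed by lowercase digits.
0x68e2

off 0x08: read f8 bf as little → 0xbff8
  top 4b → 0xb → bl [J]
  imm@[11:0]=0xff8 (s12→-8) ⇒ #-8
  target = base 0x68e0 + off 0x08 + 2 + imm -8 = 0x68e2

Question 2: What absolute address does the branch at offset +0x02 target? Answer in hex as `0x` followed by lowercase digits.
0x68e2

@+02  little-endian(fe 6f) = 0x6ffe
  op=0x6ffe>>12=0x6 ⇒ bne (J)
  imm: (w>>0)&0xfff=0xffe (s12→-2) → #-2
  target = base 0x68e0 + off 0x02 + 2 + imm -2 = 0x68e2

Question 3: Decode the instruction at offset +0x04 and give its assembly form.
@+04  little-endian(00 ae) = 0xae00
  opcode bits[15:12]=0xa: pop/R
  rd@[11:8]=0xe ⇒ r14

pop r14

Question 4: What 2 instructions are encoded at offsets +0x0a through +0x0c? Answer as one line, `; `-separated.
shl r9, cx; ldi r11, #37

off 0x0a: read 20 09 as little → 0x0920
  top 4b → 0x0 → shl [RR]
  rd@[11:8]=0x9 ⇒ r9
  rs@[7:4]=0x2 ⇒ cx
off 0x0c: read 25 3b as little → 0x3b25
  top 4b → 0x3 → ldi [RI]
  rd@[11:8]=0xb ⇒ r11
  imm@[7:0]=0x25 ⇒ #37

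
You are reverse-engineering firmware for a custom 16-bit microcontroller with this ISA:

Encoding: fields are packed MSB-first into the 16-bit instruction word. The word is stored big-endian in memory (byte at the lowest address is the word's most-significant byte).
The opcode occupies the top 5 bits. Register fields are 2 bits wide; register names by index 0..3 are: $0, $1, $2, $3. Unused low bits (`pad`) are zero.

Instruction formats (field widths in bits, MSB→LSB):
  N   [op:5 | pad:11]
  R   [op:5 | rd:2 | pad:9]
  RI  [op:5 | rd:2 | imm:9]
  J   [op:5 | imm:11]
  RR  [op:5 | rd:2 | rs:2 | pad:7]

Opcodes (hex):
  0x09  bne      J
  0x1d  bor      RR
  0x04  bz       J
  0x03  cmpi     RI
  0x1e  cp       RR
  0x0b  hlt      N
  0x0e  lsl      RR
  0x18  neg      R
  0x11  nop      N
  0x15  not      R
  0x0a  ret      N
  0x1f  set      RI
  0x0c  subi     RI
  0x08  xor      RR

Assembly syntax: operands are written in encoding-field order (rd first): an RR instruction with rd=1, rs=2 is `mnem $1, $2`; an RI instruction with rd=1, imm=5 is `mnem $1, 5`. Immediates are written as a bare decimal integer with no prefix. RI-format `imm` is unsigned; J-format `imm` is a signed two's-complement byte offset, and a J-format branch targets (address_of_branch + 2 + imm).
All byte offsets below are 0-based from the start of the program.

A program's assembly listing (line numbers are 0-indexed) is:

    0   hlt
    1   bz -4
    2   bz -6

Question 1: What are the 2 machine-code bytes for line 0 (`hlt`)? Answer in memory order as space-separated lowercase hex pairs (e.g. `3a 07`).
58 00

0. hlt fields op=0xb:5|pad=0:11 → word 5800h → 58 00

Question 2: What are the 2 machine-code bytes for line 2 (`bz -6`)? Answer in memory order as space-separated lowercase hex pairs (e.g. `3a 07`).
27 fa

2. bz fields op=0x4:5|imm=-6:11 → word 27fah → 27 fa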